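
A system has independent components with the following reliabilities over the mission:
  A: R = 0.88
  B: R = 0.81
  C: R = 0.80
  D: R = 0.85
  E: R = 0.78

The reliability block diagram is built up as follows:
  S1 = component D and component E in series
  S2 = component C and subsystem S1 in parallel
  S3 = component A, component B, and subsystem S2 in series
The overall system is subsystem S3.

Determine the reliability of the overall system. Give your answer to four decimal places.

0.6648

Series (D and E): 0.850000 × 0.780000 = 0.663000
Parallel (C and [0.663000]): 1 − (1 − 0.800000)(1 − 0.663000) = 0.932600
Series (A, B, and [0.932600]): 0.880000 × 0.810000 × 0.932600 = 0.6648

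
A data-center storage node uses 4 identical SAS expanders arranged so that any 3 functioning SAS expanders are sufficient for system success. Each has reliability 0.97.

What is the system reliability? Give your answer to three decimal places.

0.995

R = Σ_{i=3}^{4} C(4,i) p^i (1−p)^{4−i} with p = 0.97
C(4,3)·0.97^3·0.03^1 = 0.10952
C(4,4)·0.97^4·0.03^0 = 0.88529
Sum = 0.995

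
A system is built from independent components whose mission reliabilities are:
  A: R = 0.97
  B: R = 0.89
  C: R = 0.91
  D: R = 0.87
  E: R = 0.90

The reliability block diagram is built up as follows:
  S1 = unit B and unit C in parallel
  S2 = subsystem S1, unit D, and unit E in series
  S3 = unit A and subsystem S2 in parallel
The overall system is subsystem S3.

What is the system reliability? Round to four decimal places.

0.9933

Parallel (B and C): 1 − (1 − 0.890000)(1 − 0.910000) = 0.990100
Series ([0.990100], D, and E): 0.990100 × 0.870000 × 0.900000 = 0.775248
Parallel (A and [0.775248]): 1 − (1 − 0.970000)(1 − 0.775248) = 0.9933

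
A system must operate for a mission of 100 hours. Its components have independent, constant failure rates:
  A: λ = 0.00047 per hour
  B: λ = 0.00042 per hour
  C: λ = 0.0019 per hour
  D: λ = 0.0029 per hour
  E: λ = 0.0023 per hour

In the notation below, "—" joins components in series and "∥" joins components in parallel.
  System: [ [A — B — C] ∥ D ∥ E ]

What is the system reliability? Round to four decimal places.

0.9874

R(A) = exp(−0.00047 × 100) = 0.954087
R(B) = exp(−0.00042 × 100) = 0.958870
R(C) = exp(−0.0019 × 100) = 0.826959
R(D) = exp(−0.0029 × 100) = 0.748264
R(E) = exp(−0.0023 × 100) = 0.794534
Series (A, B, and C): 0.954087 × 0.958870 × 0.826959 = 0.756540
Parallel ([0.756540], D, and E): 1 − (1 − 0.756540)(1 − 0.748264)(1 − 0.794534) = 0.9874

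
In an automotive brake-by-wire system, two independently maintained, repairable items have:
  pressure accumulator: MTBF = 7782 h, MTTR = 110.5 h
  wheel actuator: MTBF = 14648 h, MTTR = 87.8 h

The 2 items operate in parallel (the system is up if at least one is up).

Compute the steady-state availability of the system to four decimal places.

A(pressure accumulator) = MTBF/(MTBF+MTTR) = 7782/(7782+110.5) = 0.985999
A(wheel actuator) = MTBF/(MTBF+MTTR) = 14648/(14648+87.8) = 0.994042
Parallel availability: 1 − (1 − 0.985999)(1 − 0.994042) = 0.9999

0.9999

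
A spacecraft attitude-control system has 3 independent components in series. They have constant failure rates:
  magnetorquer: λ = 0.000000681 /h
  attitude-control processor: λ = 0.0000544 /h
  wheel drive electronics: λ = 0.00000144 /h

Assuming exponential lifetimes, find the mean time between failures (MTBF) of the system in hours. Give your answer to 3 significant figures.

Series of exponential components: λ_sys = Σ λ_i
λ_sys = 0.000000681 + 0.0000544 + 0.00000144 = 5.6521e-05 /h
MTBF = 1 / λ_sys = 17700 h

17700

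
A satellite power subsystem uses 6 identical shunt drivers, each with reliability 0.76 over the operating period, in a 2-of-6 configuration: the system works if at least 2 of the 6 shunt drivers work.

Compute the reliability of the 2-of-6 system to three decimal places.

0.996

R = Σ_{i=2}^{6} C(6,i) p^i (1−p)^{6−i} with p = 0.76
C(6,2)·0.76^2·0.24^4 = 0.02875
C(6,3)·0.76^3·0.24^3 = 0.12137
C(6,4)·0.76^4·0.24^2 = 0.28825
C(6,5)·0.76^5·0.24^1 = 0.36512
C(6,6)·0.76^6·0.24^0 = 0.19270
Sum = 0.996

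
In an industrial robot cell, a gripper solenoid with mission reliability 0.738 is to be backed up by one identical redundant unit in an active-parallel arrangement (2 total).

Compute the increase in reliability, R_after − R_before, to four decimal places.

R_before = 0.738
R_after = 1 − (1 − 0.738)^2 = 0.9314
ΔR = 0.9314 − 0.738 = 0.1934

0.1934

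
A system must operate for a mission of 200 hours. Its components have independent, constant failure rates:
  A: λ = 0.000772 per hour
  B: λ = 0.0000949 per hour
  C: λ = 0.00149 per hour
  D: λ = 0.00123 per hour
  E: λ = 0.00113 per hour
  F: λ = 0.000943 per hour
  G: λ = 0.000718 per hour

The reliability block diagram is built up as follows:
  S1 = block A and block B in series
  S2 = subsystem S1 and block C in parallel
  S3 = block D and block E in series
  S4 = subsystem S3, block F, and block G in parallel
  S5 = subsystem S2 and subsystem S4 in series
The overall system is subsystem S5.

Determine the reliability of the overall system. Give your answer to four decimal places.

R(A) = exp(−0.000772 × 200) = 0.856929
R(B) = exp(−0.0000949 × 200) = 0.981199
R(C) = exp(−0.00149 × 200) = 0.742301
R(D) = exp(−0.00123 × 200) = 0.781922
R(E) = exp(−0.00113 × 200) = 0.797718
R(F) = exp(−0.000943 × 200) = 0.828118
R(G) = exp(−0.000718 × 200) = 0.866234
Series (A and B): 0.856929 × 0.981199 = 0.840818
Parallel ([0.840818] and C): 1 − (1 − 0.840818)(1 − 0.742301) = 0.958979
Series (D and E): 0.781922 × 0.797718 = 0.623753
Parallel ([0.623753], F, and G): 1 − (1 − 0.623753)(1 − 0.828118)(1 − 0.866234) = 0.991349
Series ([0.958979] and [0.991349]): 0.958979 × 0.991349 = 0.9507

0.9507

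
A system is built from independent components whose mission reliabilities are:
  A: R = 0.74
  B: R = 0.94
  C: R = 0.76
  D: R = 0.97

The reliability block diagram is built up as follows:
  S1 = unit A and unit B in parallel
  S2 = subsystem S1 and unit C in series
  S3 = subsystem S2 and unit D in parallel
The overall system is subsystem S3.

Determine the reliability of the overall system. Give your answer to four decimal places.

0.9924

Parallel (A and B): 1 − (1 − 0.740000)(1 − 0.940000) = 0.984400
Series ([0.984400] and C): 0.984400 × 0.760000 = 0.748144
Parallel ([0.748144] and D): 1 − (1 − 0.748144)(1 − 0.970000) = 0.9924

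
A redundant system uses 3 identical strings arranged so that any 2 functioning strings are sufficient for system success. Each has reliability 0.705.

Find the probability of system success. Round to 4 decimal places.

R = Σ_{i=2}^{3} C(3,i) p^i (1−p)^{3−i} with p = 0.705
C(3,2)·0.705^2·0.295^1 = 0.439867
C(3,3)·0.705^3·0.295^0 = 0.350403
Sum = 0.7903

0.7903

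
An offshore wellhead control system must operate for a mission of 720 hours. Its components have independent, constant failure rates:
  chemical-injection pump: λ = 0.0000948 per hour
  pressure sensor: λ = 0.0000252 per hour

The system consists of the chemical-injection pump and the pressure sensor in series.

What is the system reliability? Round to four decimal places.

0.9172

R(chemical-injection pump) = exp(−0.0000948 × 720) = 0.934021
R(pressure sensor) = exp(−0.0000252 × 720) = 0.982020
Series (chemical-injection pump and pressure sensor): 0.934021 × 0.982020 = 0.9172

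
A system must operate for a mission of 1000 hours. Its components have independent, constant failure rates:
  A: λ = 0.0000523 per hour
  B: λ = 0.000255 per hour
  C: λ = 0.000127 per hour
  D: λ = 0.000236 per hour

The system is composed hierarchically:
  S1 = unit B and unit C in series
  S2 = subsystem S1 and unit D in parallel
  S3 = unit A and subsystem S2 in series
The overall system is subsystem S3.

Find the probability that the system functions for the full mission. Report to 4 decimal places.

R(A) = exp(−0.0000523 × 1000) = 0.949044
R(B) = exp(−0.000255 × 1000) = 0.774916
R(C) = exp(−0.000127 × 1000) = 0.880734
R(D) = exp(−0.000236 × 1000) = 0.789781
Series (B and C): 0.774916 × 0.880734 = 0.682495
Parallel ([0.682495] and D): 1 − (1 − 0.682495)(1 − 0.789781) = 0.933254
Series (A and [0.933254]): 0.949044 × 0.933254 = 0.8857

0.8857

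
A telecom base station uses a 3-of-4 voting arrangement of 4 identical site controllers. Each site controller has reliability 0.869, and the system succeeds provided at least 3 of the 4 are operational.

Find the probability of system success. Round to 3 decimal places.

0.914

R = Σ_{i=3}^{4} C(4,i) p^i (1−p)^{4−i} with p = 0.869
C(4,3)·0.869^3·0.131^1 = 0.34387
C(4,4)·0.869^4·0.131^0 = 0.57027
Sum = 0.914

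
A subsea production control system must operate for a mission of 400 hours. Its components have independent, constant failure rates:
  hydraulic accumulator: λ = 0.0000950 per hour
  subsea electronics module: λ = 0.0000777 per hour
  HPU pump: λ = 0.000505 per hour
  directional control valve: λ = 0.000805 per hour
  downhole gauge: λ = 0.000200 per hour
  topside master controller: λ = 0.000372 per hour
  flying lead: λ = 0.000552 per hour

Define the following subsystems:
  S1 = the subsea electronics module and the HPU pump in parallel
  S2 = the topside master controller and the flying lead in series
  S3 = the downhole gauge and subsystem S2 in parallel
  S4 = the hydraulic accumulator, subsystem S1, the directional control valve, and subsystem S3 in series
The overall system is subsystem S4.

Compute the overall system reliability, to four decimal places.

0.6773

R(hydraulic accumulator) = exp(−0.0000950 × 400) = 0.962713
R(subsea electronics module) = exp(−0.0000777 × 400) = 0.969398
R(HPU pump) = exp(−0.000505 × 400) = 0.817095
R(directional control valve) = exp(−0.000805 × 400) = 0.724698
R(downhole gauge) = exp(−0.000200 × 400) = 0.923116
R(topside master controller) = exp(−0.000372 × 400) = 0.861741
R(flying lead) = exp(−0.000552 × 400) = 0.801877
Parallel (subsea electronics module and HPU pump): 1 − (1 − 0.969398)(1 − 0.817095) = 0.994403
Series (topside master controller and flying lead): 0.861741 × 0.801877 = 0.691010
Parallel (downhole gauge and [0.691010]): 1 − (1 − 0.923116)(1 − 0.691010) = 0.976244
Series (hydraulic accumulator, [0.994403], directional control valve, and [0.976244]): 0.962713 × 0.994403 × 0.724698 × 0.976244 = 0.6773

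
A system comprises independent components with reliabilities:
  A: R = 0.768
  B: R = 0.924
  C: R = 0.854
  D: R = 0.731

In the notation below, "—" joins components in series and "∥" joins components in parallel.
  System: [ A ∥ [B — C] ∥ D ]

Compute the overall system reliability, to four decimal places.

Series (B and C): 0.924000 × 0.854000 = 0.789096
Parallel (A, [0.789096], and D): 1 − (1 − 0.768000)(1 − 0.789096)(1 − 0.731000) = 0.9868

0.9868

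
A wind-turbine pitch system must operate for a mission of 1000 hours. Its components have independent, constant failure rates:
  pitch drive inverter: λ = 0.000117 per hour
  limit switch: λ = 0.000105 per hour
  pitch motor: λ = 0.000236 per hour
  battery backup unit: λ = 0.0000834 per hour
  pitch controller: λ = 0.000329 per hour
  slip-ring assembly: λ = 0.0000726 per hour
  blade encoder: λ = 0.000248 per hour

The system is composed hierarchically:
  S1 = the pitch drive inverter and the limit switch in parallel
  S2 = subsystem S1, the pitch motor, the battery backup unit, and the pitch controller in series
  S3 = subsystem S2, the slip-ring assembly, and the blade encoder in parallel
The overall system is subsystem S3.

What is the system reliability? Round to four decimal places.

R(pitch drive inverter) = exp(−0.000117 × 1000) = 0.889585
R(limit switch) = exp(−0.000105 × 1000) = 0.900325
R(pitch motor) = exp(−0.000236 × 1000) = 0.789781
R(battery backup unit) = exp(−0.0000834 × 1000) = 0.919983
R(pitch controller) = exp(−0.000329 × 1000) = 0.719643
R(slip-ring assembly) = exp(−0.0000726 × 1000) = 0.929973
R(blade encoder) = exp(−0.000248 × 1000) = 0.780360
Parallel (pitch drive inverter and limit switch): 1 − (1 − 0.889585)(1 − 0.900325) = 0.988994
Series ([0.988994], pitch motor, battery backup unit, and pitch controller): 0.988994 × 0.789781 × 0.919983 × 0.719643 = 0.517127
Parallel ([0.517127], slip-ring assembly, and blade encoder): 1 − (1 − 0.517127)(1 − 0.929973)(1 − 0.780360) = 0.9926

0.9926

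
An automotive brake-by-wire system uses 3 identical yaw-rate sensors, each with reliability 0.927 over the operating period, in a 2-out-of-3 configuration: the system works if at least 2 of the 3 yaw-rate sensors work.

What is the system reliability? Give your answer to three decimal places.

R = Σ_{i=2}^{3} C(3,i) p^i (1−p)^{3−i} with p = 0.927
C(3,2)·0.927^2·0.073^1 = 0.18819
C(3,3)·0.927^3·0.073^0 = 0.79660
Sum = 0.985

0.985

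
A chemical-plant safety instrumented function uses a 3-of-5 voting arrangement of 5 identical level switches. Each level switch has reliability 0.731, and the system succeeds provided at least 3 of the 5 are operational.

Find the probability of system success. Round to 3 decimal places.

0.875

R = Σ_{i=3}^{5} C(5,i) p^i (1−p)^{5−i} with p = 0.731
C(5,3)·0.731^3·0.269^2 = 0.28266
C(5,4)·0.731^4·0.269^1 = 0.38405
C(5,5)·0.731^5·0.269^0 = 0.20873
Sum = 0.875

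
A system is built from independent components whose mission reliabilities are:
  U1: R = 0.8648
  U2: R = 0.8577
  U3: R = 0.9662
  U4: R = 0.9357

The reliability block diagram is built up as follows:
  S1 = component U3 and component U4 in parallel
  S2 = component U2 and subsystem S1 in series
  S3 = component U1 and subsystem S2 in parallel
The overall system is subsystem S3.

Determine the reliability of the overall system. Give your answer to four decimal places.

0.9805

Parallel (U3 and U4): 1 − (1 − 0.966200)(1 − 0.935700) = 0.997827
Series (U2 and [0.997827]): 0.857700 × 0.997827 = 0.855836
Parallel (U1 and [0.855836]): 1 − (1 − 0.864800)(1 − 0.855836) = 0.9805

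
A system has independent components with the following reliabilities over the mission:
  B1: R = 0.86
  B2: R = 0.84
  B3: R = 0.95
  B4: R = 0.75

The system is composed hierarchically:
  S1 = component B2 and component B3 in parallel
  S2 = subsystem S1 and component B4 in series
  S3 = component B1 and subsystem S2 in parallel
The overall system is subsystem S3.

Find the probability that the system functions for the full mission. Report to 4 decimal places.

0.9642

Parallel (B2 and B3): 1 − (1 − 0.840000)(1 − 0.950000) = 0.992000
Series ([0.992000] and B4): 0.992000 × 0.750000 = 0.744000
Parallel (B1 and [0.744000]): 1 − (1 − 0.860000)(1 − 0.744000) = 0.9642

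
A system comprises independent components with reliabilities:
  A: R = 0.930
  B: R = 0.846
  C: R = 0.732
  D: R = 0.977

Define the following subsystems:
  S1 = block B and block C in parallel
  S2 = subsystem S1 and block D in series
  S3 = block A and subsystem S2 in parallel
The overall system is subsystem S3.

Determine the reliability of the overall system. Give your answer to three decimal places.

0.996

Parallel (B and C): 1 − (1 − 0.84600)(1 − 0.73200) = 0.95873
Series ([0.95873] and D): 0.95873 × 0.97700 = 0.93668
Parallel (A and [0.93668]): 1 − (1 − 0.93000)(1 − 0.93668) = 0.996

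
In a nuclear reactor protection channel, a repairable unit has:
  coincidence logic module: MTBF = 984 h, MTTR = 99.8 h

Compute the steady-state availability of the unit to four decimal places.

A(coincidence logic module) = MTBF/(MTBF+MTTR) = 984/(984+99.8) = 0.9079

0.9079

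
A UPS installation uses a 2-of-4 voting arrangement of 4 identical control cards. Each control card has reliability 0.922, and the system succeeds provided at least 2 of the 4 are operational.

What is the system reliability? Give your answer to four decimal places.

R = Σ_{i=2}^{4} C(4,i) p^i (1−p)^{4−i} with p = 0.922
C(4,2)·0.922^2·0.078^2 = 0.031031
C(4,3)·0.922^3·0.078^1 = 0.244539
C(4,4)·0.922^4·0.078^0 = 0.722643
Sum = 0.9982

0.9982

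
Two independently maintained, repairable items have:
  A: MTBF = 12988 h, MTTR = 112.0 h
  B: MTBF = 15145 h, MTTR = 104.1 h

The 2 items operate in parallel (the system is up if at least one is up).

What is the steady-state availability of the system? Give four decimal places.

0.9999

A(A) = MTBF/(MTBF+MTTR) = 12988/(12988+112.0) = 0.991450
A(B) = MTBF/(MTBF+MTTR) = 15145/(15145+104.1) = 0.993173
Parallel availability: 1 − (1 − 0.991450)(1 − 0.993173) = 0.9999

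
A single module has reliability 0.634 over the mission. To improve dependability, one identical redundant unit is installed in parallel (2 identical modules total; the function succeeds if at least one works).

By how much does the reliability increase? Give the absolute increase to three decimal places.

0.232

R_before = 0.634
R_after = 1 − (1 − 0.634)^2 = 0.866
ΔR = 0.866 − 0.634 = 0.232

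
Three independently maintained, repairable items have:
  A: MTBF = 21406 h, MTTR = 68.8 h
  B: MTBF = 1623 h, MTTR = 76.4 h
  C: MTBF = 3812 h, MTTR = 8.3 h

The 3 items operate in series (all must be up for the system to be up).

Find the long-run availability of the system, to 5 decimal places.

A(A) = MTBF/(MTBF+MTTR) = 21406/(21406+68.8) = 0.996796
A(B) = MTBF/(MTBF+MTTR) = 1623/(1623+76.4) = 0.955043
A(C) = MTBF/(MTBF+MTTR) = 3812/(3812+8.3) = 0.997827
Series availability: 0.996796 × 0.955043 × 0.997827 = 0.94991

0.94991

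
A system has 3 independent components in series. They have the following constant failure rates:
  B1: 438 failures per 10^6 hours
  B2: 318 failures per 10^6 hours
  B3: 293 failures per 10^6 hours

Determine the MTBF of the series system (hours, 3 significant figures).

953

Series of exponential components: λ_sys = Σ λ_i
λ_sys = 0.000438 + 0.000318 + 0.000293 = 1.0490e-03 /h
MTBF = 1 / λ_sys = 953 h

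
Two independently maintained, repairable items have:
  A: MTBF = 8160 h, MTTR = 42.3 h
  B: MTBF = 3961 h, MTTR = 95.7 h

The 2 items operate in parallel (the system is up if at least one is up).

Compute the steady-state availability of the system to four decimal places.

0.9999

A(A) = MTBF/(MTBF+MTTR) = 8160/(8160+42.3) = 0.994843
A(B) = MTBF/(MTBF+MTTR) = 3961/(3961+95.7) = 0.976409
Parallel availability: 1 − (1 − 0.994843)(1 − 0.976409) = 0.9999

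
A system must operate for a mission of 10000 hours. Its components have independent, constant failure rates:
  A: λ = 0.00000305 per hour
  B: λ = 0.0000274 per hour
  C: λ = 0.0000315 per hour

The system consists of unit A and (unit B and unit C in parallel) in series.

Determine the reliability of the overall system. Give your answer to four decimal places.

R(A) = exp(−0.00000305 × 10000) = 0.969960
R(B) = exp(−0.0000274 × 10000) = 0.760332
R(C) = exp(−0.0000315 × 10000) = 0.729789
Parallel (B and C): 1 − (1 − 0.760332)(1 − 0.729789) = 0.935239
Series (A and [0.935239]): 0.969960 × 0.935239 = 0.9071

0.9071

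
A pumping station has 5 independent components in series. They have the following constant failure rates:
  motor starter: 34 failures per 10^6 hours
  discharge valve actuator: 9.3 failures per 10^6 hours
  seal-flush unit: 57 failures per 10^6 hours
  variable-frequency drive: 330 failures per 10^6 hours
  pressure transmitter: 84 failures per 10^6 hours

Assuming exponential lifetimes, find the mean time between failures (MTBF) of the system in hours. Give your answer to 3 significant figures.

Series of exponential components: λ_sys = Σ λ_i
λ_sys = 0.000034 + 0.0000093 + 0.000057 + 0.00033 + 0.000084 = 5.1430e-04 /h
MTBF = 1 / λ_sys = 1940 h

1940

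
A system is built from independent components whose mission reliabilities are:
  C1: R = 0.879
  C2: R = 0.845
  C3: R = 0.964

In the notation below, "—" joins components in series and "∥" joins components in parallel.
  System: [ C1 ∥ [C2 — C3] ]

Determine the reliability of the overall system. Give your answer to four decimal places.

Series (C2 and C3): 0.845000 × 0.964000 = 0.814580
Parallel (C1 and [0.814580]): 1 − (1 − 0.879000)(1 − 0.814580) = 0.9776

0.9776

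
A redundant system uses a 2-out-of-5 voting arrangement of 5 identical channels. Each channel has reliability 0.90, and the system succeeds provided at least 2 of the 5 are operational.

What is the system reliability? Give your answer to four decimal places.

0.9995

R = Σ_{i=2}^{5} C(5,i) p^i (1−p)^{5−i} with p = 0.90
C(5,2)·0.90^2·0.10^3 = 0.008100
C(5,3)·0.90^3·0.10^2 = 0.072900
C(5,4)·0.90^4·0.10^1 = 0.328050
C(5,5)·0.90^5·0.10^0 = 0.590490
Sum = 0.9995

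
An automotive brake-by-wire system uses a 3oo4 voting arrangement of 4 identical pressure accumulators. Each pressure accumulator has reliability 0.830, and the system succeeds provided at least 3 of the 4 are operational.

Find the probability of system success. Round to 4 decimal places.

0.8634

R = Σ_{i=3}^{4} C(4,i) p^i (1−p)^{4−i} with p = 0.830
C(4,3)·0.830^3·0.170^1 = 0.388815
C(4,4)·0.830^4·0.170^0 = 0.474583
Sum = 0.8634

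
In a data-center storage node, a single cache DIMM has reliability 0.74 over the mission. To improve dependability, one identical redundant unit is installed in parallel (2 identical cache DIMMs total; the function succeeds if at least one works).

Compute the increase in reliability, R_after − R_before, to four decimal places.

0.1924

R_before = 0.74
R_after = 1 − (1 − 0.74)^2 = 0.9324
ΔR = 0.9324 − 0.74 = 0.1924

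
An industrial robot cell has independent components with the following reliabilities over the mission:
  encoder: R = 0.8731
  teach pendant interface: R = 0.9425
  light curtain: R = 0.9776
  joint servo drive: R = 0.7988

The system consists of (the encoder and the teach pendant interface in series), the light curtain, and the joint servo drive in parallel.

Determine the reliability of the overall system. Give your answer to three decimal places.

Series (encoder and teach pendant interface): 0.87310 × 0.94250 = 0.82290
Parallel ([0.82290], light curtain, and joint servo drive): 1 − (1 − 0.82290)(1 − 0.97760)(1 − 0.79880) = 0.999

0.999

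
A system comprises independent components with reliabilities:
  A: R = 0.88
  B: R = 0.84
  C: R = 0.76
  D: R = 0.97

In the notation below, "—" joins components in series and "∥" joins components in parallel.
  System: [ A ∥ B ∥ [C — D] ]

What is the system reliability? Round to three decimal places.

0.995

Series (C and D): 0.76000 × 0.97000 = 0.73720
Parallel (A, B, and [0.73720]): 1 − (1 − 0.88000)(1 − 0.84000)(1 − 0.73720) = 0.995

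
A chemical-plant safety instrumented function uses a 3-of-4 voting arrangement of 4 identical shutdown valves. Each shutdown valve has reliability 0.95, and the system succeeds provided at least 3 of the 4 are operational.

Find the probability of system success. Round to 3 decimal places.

0.986

R = Σ_{i=3}^{4} C(4,i) p^i (1−p)^{4−i} with p = 0.95
C(4,3)·0.95^3·0.05^1 = 0.17148
C(4,4)·0.95^4·0.05^0 = 0.81451
Sum = 0.986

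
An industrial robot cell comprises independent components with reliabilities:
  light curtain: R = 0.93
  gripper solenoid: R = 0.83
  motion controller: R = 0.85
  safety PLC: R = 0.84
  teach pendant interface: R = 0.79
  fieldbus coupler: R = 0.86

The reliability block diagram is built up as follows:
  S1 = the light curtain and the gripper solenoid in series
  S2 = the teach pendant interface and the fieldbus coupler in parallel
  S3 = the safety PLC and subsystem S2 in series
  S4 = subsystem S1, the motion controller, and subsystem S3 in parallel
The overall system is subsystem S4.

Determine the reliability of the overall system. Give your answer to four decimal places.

0.9937

Series (light curtain and gripper solenoid): 0.930000 × 0.830000 = 0.771900
Parallel (teach pendant interface and fieldbus coupler): 1 − (1 − 0.790000)(1 − 0.860000) = 0.970600
Series (safety PLC and [0.970600]): 0.840000 × 0.970600 = 0.815304
Parallel ([0.771900], motion controller, and [0.815304]): 1 − (1 − 0.771900)(1 − 0.850000)(1 − 0.815304) = 0.9937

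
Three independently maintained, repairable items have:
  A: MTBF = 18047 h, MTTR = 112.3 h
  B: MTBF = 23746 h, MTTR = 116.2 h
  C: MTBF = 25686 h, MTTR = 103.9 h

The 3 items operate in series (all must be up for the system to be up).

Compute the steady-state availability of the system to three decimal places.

0.985

A(A) = MTBF/(MTBF+MTTR) = 18047/(18047+112.3) = 0.993816
A(B) = MTBF/(MTBF+MTTR) = 23746/(23746+116.2) = 0.995130
A(C) = MTBF/(MTBF+MTTR) = 25686/(25686+103.9) = 0.995971
Series availability: 0.993816 × 0.995130 × 0.995971 = 0.985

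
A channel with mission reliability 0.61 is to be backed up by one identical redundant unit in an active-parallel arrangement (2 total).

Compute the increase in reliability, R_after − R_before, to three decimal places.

R_before = 0.61
R_after = 1 − (1 − 0.61)^2 = 0.848
ΔR = 0.848 − 0.61 = 0.238

0.238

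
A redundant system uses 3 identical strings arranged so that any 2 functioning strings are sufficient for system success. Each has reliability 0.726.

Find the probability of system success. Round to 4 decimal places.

0.8159

R = Σ_{i=2}^{3} C(3,i) p^i (1−p)^{3−i} with p = 0.726
C(3,2)·0.726^2·0.274^1 = 0.433256
C(3,3)·0.726^3·0.274^0 = 0.382657
Sum = 0.8159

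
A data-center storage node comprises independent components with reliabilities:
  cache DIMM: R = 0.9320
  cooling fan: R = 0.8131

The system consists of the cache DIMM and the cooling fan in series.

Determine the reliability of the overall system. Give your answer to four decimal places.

Series (cache DIMM and cooling fan): 0.932000 × 0.813100 = 0.7578

0.7578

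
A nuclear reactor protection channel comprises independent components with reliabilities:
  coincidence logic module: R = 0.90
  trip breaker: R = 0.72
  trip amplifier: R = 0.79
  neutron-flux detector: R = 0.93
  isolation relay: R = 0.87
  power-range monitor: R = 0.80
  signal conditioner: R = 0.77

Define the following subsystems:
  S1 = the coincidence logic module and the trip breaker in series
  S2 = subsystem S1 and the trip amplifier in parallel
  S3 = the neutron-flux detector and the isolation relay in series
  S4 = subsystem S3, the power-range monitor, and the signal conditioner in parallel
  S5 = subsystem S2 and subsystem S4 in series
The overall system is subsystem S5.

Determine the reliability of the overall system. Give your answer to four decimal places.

0.9179

Series (coincidence logic module and trip breaker): 0.900000 × 0.720000 = 0.648000
Parallel ([0.648000] and trip amplifier): 1 − (1 − 0.648000)(1 − 0.790000) = 0.926080
Series (neutron-flux detector and isolation relay): 0.930000 × 0.870000 = 0.809100
Parallel ([0.809100], power-range monitor, and signal conditioner): 1 − (1 − 0.809100)(1 − 0.800000)(1 − 0.770000) = 0.991219
Series ([0.926080] and [0.991219]): 0.926080 × 0.991219 = 0.9179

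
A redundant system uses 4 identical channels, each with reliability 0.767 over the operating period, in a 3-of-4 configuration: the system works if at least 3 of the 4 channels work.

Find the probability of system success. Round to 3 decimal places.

0.767

R = Σ_{i=3}^{4} C(4,i) p^i (1−p)^{4−i} with p = 0.767
C(4,3)·0.767^3·0.233^1 = 0.42053
C(4,4)·0.767^4·0.233^0 = 0.34608
Sum = 0.767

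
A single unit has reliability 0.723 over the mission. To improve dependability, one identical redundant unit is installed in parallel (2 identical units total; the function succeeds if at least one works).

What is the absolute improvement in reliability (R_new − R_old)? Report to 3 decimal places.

0.200

R_before = 0.723
R_after = 1 − (1 − 0.723)^2 = 0.923
ΔR = 0.923 − 0.723 = 0.200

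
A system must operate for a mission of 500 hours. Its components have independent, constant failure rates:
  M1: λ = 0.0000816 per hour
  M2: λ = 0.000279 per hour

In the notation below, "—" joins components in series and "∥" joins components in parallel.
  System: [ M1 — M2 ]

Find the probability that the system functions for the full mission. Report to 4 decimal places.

R(M1) = exp(−0.0000816 × 500) = 0.960021
R(M2) = exp(−0.000279 × 500) = 0.869793
Series (M1 and M2): 0.960021 × 0.869793 = 0.8350

0.8350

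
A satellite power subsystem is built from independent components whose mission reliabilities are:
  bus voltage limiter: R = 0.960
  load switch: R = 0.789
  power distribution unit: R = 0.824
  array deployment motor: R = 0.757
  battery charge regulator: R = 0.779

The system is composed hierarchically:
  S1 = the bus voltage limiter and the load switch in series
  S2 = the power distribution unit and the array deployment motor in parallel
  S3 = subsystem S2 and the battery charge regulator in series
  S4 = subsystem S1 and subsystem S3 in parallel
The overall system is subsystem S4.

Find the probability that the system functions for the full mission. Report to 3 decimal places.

Series (bus voltage limiter and load switch): 0.96000 × 0.78900 = 0.75744
Parallel (power distribution unit and array deployment motor): 1 − (1 − 0.82400)(1 − 0.75700) = 0.95723
Series ([0.95723] and battery charge regulator): 0.95723 × 0.77900 = 0.74568
Parallel ([0.75744] and [0.74568]): 1 − (1 − 0.75744)(1 − 0.74568) = 0.938

0.938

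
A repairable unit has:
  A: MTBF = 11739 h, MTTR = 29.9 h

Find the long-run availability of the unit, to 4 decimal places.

A(A) = MTBF/(MTBF+MTTR) = 11739/(11739+29.9) = 0.9975

0.9975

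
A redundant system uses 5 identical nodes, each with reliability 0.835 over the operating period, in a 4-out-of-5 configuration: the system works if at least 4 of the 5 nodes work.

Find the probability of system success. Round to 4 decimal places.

R = Σ_{i=4}^{5} C(5,i) p^i (1−p)^{5−i} with p = 0.835
C(5,4)·0.835^4·0.165^1 = 0.401051
C(5,5)·0.835^5·0.165^0 = 0.405912
Sum = 0.8070

0.8070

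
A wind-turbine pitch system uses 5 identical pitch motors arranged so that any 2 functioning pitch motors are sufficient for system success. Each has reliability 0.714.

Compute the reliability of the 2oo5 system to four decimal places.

R = Σ_{i=2}^{5} C(5,i) p^i (1−p)^{5−i} with p = 0.714
C(5,2)·0.714^2·0.286^3 = 0.119260
C(5,3)·0.714^3·0.286^2 = 0.297733
C(5,4)·0.714^4·0.286^1 = 0.371646
C(5,5)·0.714^5·0.286^0 = 0.185563
Sum = 0.9742

0.9742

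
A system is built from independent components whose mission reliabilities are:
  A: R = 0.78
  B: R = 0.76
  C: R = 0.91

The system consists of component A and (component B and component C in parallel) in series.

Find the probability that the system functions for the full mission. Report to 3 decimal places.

Parallel (B and C): 1 − (1 − 0.76000)(1 − 0.91000) = 0.97840
Series (A and [0.97840]): 0.78000 × 0.97840 = 0.763

0.763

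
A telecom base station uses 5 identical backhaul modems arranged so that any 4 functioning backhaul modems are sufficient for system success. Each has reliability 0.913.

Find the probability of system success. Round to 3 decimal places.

0.937

R = Σ_{i=4}^{5} C(5,i) p^i (1−p)^{5−i} with p = 0.913
C(5,4)·0.913^4·0.087^1 = 0.30225
C(5,5)·0.913^5·0.087^0 = 0.63439
Sum = 0.937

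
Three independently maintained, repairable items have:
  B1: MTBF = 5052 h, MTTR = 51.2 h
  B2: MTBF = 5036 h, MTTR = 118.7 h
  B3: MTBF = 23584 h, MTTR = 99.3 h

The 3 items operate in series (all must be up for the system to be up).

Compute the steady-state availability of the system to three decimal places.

A(B1) = MTBF/(MTBF+MTTR) = 5052/(5052+51.2) = 0.989967
A(B2) = MTBF/(MTBF+MTTR) = 5036/(5036+118.7) = 0.976972
A(B3) = MTBF/(MTBF+MTTR) = 23584/(23584+99.3) = 0.995807
Series availability: 0.989967 × 0.976972 × 0.995807 = 0.963

0.963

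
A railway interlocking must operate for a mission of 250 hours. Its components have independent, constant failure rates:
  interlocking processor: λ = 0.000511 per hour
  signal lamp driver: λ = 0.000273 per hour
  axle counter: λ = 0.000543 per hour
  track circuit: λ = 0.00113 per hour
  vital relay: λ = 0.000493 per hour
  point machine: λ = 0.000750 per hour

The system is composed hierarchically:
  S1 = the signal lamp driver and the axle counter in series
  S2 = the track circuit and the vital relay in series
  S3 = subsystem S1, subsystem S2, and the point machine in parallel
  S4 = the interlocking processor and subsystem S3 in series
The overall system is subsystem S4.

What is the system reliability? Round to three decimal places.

0.871

R(interlocking processor) = exp(−0.000511 × 250) = 0.88007
R(signal lamp driver) = exp(−0.000273 × 250) = 0.93403
R(axle counter) = exp(−0.000543 × 250) = 0.87306
R(track circuit) = exp(−0.00113 × 250) = 0.75390
R(vital relay) = exp(−0.000493 × 250) = 0.88404
R(point machine) = exp(−0.000750 × 250) = 0.82903
Series (signal lamp driver and axle counter): 0.93403 × 0.87306 = 0.81546
Series (track circuit and vital relay): 0.75390 × 0.88404 = 0.66648
Parallel ([0.81546], [0.66648], and point machine): 1 − (1 − 0.81546)(1 − 0.66648)(1 − 0.82903) = 0.98948
Series (interlocking processor and [0.98948]): 0.88007 × 0.98948 = 0.871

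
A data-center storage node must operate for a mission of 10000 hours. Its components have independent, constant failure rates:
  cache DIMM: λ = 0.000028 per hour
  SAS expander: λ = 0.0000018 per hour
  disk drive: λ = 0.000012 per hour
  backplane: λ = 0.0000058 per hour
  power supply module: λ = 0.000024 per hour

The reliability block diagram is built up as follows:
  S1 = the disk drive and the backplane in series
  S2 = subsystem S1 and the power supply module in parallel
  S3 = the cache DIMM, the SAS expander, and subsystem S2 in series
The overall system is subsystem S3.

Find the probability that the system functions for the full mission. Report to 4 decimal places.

0.7165

R(cache DIMM) = exp(−0.000028 × 10000) = 0.755784
R(SAS expander) = exp(−0.0000018 × 10000) = 0.982161
R(disk drive) = exp(−0.000012 × 10000) = 0.886920
R(backplane) = exp(−0.0000058 × 10000) = 0.943650
R(power supply module) = exp(−0.000024 × 10000) = 0.786628
Series (disk drive and backplane): 0.886920 × 0.943650 = 0.836942
Parallel ([0.836942] and power supply module): 1 − (1 − 0.836942)(1 − 0.786628) = 0.965208
Series (cache DIMM, SAS expander, and [0.965208]): 0.755784 × 0.982161 × 0.965208 = 0.7165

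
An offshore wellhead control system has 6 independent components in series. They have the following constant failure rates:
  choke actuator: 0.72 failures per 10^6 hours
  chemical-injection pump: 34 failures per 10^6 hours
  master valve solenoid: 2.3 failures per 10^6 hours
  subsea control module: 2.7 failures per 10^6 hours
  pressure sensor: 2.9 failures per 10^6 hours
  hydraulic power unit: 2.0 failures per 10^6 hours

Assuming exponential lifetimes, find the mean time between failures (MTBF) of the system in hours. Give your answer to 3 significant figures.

Series of exponential components: λ_sys = Σ λ_i
λ_sys = 0.00000072 + 0.000034 + 0.0000023 + 0.0000027 + 0.0000029 + 0.0000020 = 4.4620e-05 /h
MTBF = 1 / λ_sys = 22400 h

22400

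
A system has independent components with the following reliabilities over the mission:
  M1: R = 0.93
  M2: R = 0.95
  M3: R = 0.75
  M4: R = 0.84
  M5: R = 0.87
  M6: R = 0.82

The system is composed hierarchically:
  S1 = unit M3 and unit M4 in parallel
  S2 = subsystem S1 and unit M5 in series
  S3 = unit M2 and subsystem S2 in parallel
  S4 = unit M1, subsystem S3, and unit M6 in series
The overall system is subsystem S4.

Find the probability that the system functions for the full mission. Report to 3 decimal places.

0.756

Parallel (M3 and M4): 1 − (1 − 0.75000)(1 − 0.84000) = 0.96000
Series ([0.96000] and M5): 0.96000 × 0.87000 = 0.83520
Parallel (M2 and [0.83520]): 1 − (1 − 0.95000)(1 − 0.83520) = 0.99176
Series (M1, [0.99176], and M6): 0.93000 × 0.99176 × 0.82000 = 0.756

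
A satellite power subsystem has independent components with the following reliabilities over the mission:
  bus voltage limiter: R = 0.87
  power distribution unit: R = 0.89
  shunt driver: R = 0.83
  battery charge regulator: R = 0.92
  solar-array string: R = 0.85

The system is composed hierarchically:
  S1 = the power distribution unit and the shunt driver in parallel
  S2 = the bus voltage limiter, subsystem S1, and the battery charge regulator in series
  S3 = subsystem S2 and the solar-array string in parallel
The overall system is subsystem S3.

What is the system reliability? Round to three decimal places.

Parallel (power distribution unit and shunt driver): 1 − (1 − 0.89000)(1 − 0.83000) = 0.98130
Series (bus voltage limiter, [0.98130], and battery charge regulator): 0.87000 × 0.98130 × 0.92000 = 0.78543
Parallel ([0.78543] and solar-array string): 1 − (1 − 0.78543)(1 − 0.85000) = 0.968

0.968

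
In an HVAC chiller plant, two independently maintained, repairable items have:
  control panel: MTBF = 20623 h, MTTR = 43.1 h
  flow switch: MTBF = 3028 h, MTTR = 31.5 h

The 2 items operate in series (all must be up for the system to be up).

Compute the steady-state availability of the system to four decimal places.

0.9876

A(control panel) = MTBF/(MTBF+MTTR) = 20623/(20623+43.1) = 0.997914
A(flow switch) = MTBF/(MTBF+MTTR) = 3028/(3028+31.5) = 0.989704
Series availability: 0.997914 × 0.989704 = 0.9876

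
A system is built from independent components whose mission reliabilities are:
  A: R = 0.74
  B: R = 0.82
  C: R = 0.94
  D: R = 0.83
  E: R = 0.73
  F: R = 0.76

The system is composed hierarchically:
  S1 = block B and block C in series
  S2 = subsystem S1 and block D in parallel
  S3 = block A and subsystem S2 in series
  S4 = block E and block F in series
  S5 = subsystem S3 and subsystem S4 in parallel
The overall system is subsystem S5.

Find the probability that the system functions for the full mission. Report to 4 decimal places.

Series (B and C): 0.820000 × 0.940000 = 0.770800
Parallel ([0.770800] and D): 1 − (1 − 0.770800)(1 − 0.830000) = 0.961036
Series (A and [0.961036]): 0.740000 × 0.961036 = 0.711167
Series (E and F): 0.730000 × 0.760000 = 0.554800
Parallel ([0.711167] and [0.554800]): 1 − (1 − 0.711167)(1 − 0.554800) = 0.8714

0.8714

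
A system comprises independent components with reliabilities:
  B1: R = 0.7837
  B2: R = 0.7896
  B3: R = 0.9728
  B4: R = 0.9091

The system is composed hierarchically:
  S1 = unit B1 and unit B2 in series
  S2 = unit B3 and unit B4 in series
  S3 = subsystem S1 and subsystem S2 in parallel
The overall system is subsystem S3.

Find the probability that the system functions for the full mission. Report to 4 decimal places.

Series (B1 and B2): 0.783700 × 0.789600 = 0.618810
Series (B3 and B4): 0.972800 × 0.909100 = 0.884372
Parallel ([0.618810] and [0.884372]): 1 − (1 − 0.618810)(1 − 0.884372) = 0.9559

0.9559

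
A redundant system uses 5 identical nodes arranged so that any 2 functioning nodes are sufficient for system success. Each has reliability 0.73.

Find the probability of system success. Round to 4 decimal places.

R = Σ_{i=2}^{5} C(5,i) p^i (1−p)^{5−i} with p = 0.73
C(5,2)·0.73^2·0.27^3 = 0.104891
C(5,3)·0.73^3·0.27^2 = 0.283593
C(5,4)·0.73^4·0.27^1 = 0.383376
C(5,5)·0.73^5·0.27^0 = 0.207307
Sum = 0.9792

0.9792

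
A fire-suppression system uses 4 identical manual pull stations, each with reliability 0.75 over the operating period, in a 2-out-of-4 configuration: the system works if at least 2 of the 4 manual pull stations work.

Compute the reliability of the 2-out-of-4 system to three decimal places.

R = Σ_{i=2}^{4} C(4,i) p^i (1−p)^{4−i} with p = 0.75
C(4,2)·0.75^2·0.25^2 = 0.21094
C(4,3)·0.75^3·0.25^1 = 0.42188
C(4,4)·0.75^4·0.25^0 = 0.31641
Sum = 0.949

0.949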